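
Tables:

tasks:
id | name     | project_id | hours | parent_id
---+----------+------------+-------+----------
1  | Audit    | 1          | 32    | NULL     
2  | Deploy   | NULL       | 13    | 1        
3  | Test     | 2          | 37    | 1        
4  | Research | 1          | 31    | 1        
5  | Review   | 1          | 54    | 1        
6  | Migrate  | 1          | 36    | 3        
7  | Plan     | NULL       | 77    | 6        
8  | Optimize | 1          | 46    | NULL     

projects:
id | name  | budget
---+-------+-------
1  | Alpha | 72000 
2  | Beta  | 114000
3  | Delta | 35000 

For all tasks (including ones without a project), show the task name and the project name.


LEFT JOIN keeps every row from tasks (the left table); where project_id has no match in projects, the project columns become NULL. Walk through each task:
  - task 1 (Audit): project_id=1 -> matches Alpha
  - task 2 (Deploy): project_id=NULL, no match -> kept with NULL
  - task 3 (Test): project_id=2 -> matches Beta
  - task 4 (Research): project_id=1 -> matches Alpha
  - task 5 (Review): project_id=1 -> matches Alpha
  - task 6 (Migrate): project_id=1 -> matches Alpha
  - task 7 (Plan): project_id=NULL, no match -> kept with NULL
  - task 8 (Optimize): project_id=1 -> matches Alpha
All 8 rows appear; 2 have NULL project.

SQL:
SELECT a.name, b.name AS project
FROM tasks a
LEFT JOIN projects b ON a.project_id = b.id

Result:
name     | project
---------+--------
Audit    | Alpha  
Deploy   | NULL   
Test     | Beta   
Research | Alpha  
Review   | Alpha  
Migrate  | Alpha  
Plan     | NULL   
Optimize | Alpha  


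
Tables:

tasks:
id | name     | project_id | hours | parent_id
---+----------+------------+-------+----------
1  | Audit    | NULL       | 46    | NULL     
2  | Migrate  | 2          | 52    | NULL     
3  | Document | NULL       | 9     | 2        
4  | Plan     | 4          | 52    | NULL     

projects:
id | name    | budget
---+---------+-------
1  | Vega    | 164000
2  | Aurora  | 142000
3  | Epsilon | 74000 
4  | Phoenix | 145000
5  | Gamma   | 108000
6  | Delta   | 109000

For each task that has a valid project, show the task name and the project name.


INNER JOIN keeps only tasks rows whose project_id matches an id in projects. Walk through each task:
  - task 1 (Audit): project_id=NULL, no match -> dropped
  - task 2 (Migrate): project_id=2 -> matches Aurora
  - task 3 (Document): project_id=NULL, no match -> dropped
  - task 4 (Plan): project_id=4 -> matches Phoenix
So 2 of 4 rows are dropped.

SQL:
SELECT a.name, b.name AS project
FROM tasks a
INNER JOIN projects b ON a.project_id = b.id

Result:
name    | project
--------+--------
Migrate | Aurora 
Plan    | Phoenix


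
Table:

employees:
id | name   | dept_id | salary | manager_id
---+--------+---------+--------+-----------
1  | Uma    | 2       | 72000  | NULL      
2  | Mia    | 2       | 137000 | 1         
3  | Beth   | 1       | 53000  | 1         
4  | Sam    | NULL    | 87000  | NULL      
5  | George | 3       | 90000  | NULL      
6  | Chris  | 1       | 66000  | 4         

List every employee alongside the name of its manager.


This is a self-join: employees is joined to a second copy of itself, matching each row's manager_id to another row's id. Use LEFT JOIN so rows with manager_id=NULL are kept.
  - employee 1 (Uma): manager_id=NULL -> NULL
  - employee 2 (Mia): manager_id=1 -> Uma
  - employee 3 (Beth): manager_id=1 -> Uma
  - employee 4 (Sam): manager_id=NULL -> NULL
  - employee 5 (George): manager_id=NULL -> NULL
  - employee 6 (Chris): manager_id=4 -> Sam

SQL:
SELECT a.name AS item, b.name AS manager
FROM employees a
LEFT JOIN employees b ON a.manager_id = b.id

Result:
item   | manager
-------+--------
Uma    | NULL   
Mia    | Uma    
Beth   | Uma    
Sam    | NULL   
George | NULL   
Chris  | Sam    


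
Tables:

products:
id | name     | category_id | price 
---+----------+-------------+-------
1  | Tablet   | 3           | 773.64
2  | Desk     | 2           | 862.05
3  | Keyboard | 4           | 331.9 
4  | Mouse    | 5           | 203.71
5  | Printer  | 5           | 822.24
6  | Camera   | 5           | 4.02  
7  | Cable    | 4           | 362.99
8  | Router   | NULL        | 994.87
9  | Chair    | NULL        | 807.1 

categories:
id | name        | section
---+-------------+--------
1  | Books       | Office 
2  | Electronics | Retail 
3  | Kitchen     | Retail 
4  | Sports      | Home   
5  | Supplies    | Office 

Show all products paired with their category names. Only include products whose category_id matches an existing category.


INNER JOIN keeps only products rows whose category_id matches an id in categories. Walk through each product:
  - product 1 (Tablet): category_id=3 -> matches Kitchen
  - product 2 (Desk): category_id=2 -> matches Electronics
  - product 3 (Keyboard): category_id=4 -> matches Sports
  - product 4 (Mouse): category_id=5 -> matches Supplies
  - product 5 (Printer): category_id=5 -> matches Supplies
  - product 6 (Camera): category_id=5 -> matches Supplies
  - product 7 (Cable): category_id=4 -> matches Sports
  - product 8 (Router): category_id=NULL, no match -> dropped
  - product 9 (Chair): category_id=NULL, no match -> dropped
So 2 of 9 rows are dropped.

SQL:
SELECT a.name, b.name AS category
FROM products a
INNER JOIN categories b ON a.category_id = b.id

Result:
name     | category   
---------+------------
Tablet   | Kitchen    
Desk     | Electronics
Keyboard | Sports     
Mouse    | Supplies   
Printer  | Supplies   
Camera   | Supplies   
Cable    | Sports     


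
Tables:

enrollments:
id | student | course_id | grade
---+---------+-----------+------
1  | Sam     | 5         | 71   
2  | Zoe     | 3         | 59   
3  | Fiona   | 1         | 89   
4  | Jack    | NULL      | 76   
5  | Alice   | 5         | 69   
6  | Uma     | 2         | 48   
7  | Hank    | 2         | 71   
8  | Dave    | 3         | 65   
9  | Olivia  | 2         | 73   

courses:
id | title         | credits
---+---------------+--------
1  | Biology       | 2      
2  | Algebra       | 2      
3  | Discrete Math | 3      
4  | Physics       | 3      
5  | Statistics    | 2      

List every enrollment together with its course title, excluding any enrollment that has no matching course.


INNER JOIN keeps only enrollments rows whose course_id matches an id in courses. Walk through each enrollment:
  - enrollment 1 (Sam): course_id=5 -> matches Statistics
  - enrollment 2 (Zoe): course_id=3 -> matches Discrete Math
  - enrollment 3 (Fiona): course_id=1 -> matches Biology
  - enrollment 4 (Jack): course_id=NULL, no match -> dropped
  - enrollment 5 (Alice): course_id=5 -> matches Statistics
  - enrollment 6 (Uma): course_id=2 -> matches Algebra
  - enrollment 7 (Hank): course_id=2 -> matches Algebra
  - enrollment 8 (Dave): course_id=3 -> matches Discrete Math
  - enrollment 9 (Olivia): course_id=2 -> matches Algebra
So 1 of 9 rows is dropped.

SQL:
SELECT a.student, b.title AS course
FROM enrollments a
INNER JOIN courses b ON a.course_id = b.id

Result:
student | course       
--------+--------------
Sam     | Statistics   
Zoe     | Discrete Math
Fiona   | Biology      
Alice   | Statistics   
Uma     | Algebra      
Hank    | Algebra      
Dave    | Discrete Math
Olivia  | Algebra      


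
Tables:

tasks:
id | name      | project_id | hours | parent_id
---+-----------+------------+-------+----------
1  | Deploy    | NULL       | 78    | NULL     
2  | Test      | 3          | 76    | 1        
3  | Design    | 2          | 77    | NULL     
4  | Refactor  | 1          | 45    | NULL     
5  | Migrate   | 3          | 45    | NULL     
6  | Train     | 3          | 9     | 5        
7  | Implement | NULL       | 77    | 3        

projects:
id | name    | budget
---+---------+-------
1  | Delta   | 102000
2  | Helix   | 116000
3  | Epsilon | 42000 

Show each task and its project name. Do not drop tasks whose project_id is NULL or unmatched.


LEFT JOIN keeps every row from tasks (the left table); where project_id has no match in projects, the project columns become NULL. Walk through each task:
  - task 1 (Deploy): project_id=NULL, no match -> kept with NULL
  - task 2 (Test): project_id=3 -> matches Epsilon
  - task 3 (Design): project_id=2 -> matches Helix
  - task 4 (Refactor): project_id=1 -> matches Delta
  - task 5 (Migrate): project_id=3 -> matches Epsilon
  - task 6 (Train): project_id=3 -> matches Epsilon
  - task 7 (Implement): project_id=NULL, no match -> kept with NULL
All 7 rows appear; 2 have NULL project.

SQL:
SELECT a.name, b.name AS project
FROM tasks a
LEFT JOIN projects b ON a.project_id = b.id

Result:
name      | project
----------+--------
Deploy    | NULL   
Test      | Epsilon
Design    | Helix  
Refactor  | Delta  
Migrate   | Epsilon
Train     | Epsilon
Implement | NULL   


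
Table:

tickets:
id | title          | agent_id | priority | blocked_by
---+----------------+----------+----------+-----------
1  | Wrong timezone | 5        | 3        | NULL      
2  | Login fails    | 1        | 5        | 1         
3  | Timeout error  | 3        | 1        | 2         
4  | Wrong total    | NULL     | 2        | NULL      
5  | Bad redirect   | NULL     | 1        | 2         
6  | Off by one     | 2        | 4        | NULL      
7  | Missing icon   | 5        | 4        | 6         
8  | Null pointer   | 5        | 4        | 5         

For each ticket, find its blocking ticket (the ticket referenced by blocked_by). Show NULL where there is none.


This is a self-join: tickets is joined to a second copy of itself, matching each row's blocked_by to another row's id. Use LEFT JOIN so rows with blocked_by=NULL are kept.
  - ticket 1 (Wrong timezone): blocked_by=NULL -> NULL
  - ticket 2 (Login fails): blocked_by=1 -> Wrong timezone
  - ticket 3 (Timeout error): blocked_by=2 -> Login fails
  - ticket 4 (Wrong total): blocked_by=NULL -> NULL
  - ticket 5 (Bad redirect): blocked_by=2 -> Login fails
  - ticket 6 (Off by one): blocked_by=NULL -> NULL
  - ticket 7 (Missing icon): blocked_by=6 -> Off by one
  - ticket 8 (Null pointer): blocked_by=5 -> Bad redirect

SQL:
SELECT a.title AS item, b.title AS blocked_by
FROM tickets a
LEFT JOIN tickets b ON a.blocked_by = b.id

Result:
item           | blocked_by    
---------------+---------------
Wrong timezone | NULL          
Login fails    | Wrong timezone
Timeout error  | Login fails   
Wrong total    | NULL          
Bad redirect   | Login fails   
Off by one     | NULL          
Missing icon   | Off by one    
Null pointer   | Bad redirect  


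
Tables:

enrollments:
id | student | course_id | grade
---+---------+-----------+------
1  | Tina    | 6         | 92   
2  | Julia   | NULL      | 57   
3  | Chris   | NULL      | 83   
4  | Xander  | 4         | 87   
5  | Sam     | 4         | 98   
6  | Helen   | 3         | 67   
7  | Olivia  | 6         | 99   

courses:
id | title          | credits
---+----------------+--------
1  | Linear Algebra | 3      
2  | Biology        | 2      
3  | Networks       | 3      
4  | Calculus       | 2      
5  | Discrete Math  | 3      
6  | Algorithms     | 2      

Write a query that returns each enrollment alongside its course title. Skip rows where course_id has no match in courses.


INNER JOIN keeps only enrollments rows whose course_id matches an id in courses. Walk through each enrollment:
  - enrollment 1 (Tina): course_id=6 -> matches Algorithms
  - enrollment 2 (Julia): course_id=NULL, no match -> dropped
  - enrollment 3 (Chris): course_id=NULL, no match -> dropped
  - enrollment 4 (Xander): course_id=4 -> matches Calculus
  - enrollment 5 (Sam): course_id=4 -> matches Calculus
  - enrollment 6 (Helen): course_id=3 -> matches Networks
  - enrollment 7 (Olivia): course_id=6 -> matches Algorithms
So 2 of 7 rows are dropped.

SQL:
SELECT a.student, b.title AS course
FROM enrollments a
INNER JOIN courses b ON a.course_id = b.id

Result:
student | course    
--------+-----------
Tina    | Algorithms
Xander  | Calculus  
Sam     | Calculus  
Helen   | Networks  
Olivia  | Algorithms


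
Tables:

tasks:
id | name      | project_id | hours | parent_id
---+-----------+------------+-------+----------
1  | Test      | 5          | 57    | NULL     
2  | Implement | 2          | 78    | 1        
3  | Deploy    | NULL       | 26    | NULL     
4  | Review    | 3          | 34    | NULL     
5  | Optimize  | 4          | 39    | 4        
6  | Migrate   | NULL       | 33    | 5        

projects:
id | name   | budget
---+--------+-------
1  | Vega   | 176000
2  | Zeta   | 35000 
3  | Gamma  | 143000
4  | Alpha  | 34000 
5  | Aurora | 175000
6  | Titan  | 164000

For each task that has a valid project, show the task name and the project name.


INNER JOIN keeps only tasks rows whose project_id matches an id in projects. Walk through each task:
  - task 1 (Test): project_id=5 -> matches Aurora
  - task 2 (Implement): project_id=2 -> matches Zeta
  - task 3 (Deploy): project_id=NULL, no match -> dropped
  - task 4 (Review): project_id=3 -> matches Gamma
  - task 5 (Optimize): project_id=4 -> matches Alpha
  - task 6 (Migrate): project_id=NULL, no match -> dropped
So 2 of 6 rows are dropped.

SQL:
SELECT a.name, b.name AS project
FROM tasks a
INNER JOIN projects b ON a.project_id = b.id

Result:
name      | project
----------+--------
Test      | Aurora 
Implement | Zeta   
Review    | Gamma  
Optimize  | Alpha  


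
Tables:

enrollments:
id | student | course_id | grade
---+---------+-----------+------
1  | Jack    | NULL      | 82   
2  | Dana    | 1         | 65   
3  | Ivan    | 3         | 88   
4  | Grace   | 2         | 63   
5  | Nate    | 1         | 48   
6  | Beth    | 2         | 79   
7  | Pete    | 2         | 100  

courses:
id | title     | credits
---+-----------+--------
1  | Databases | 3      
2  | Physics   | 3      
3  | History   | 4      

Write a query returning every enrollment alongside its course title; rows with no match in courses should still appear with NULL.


LEFT JOIN keeps every row from enrollments (the left table); where course_id has no match in courses, the course columns become NULL. Walk through each enrollment:
  - enrollment 1 (Jack): course_id=NULL, no match -> kept with NULL
  - enrollment 2 (Dana): course_id=1 -> matches Databases
  - enrollment 3 (Ivan): course_id=3 -> matches History
  - enrollment 4 (Grace): course_id=2 -> matches Physics
  - enrollment 5 (Nate): course_id=1 -> matches Databases
  - enrollment 6 (Beth): course_id=2 -> matches Physics
  - enrollment 7 (Pete): course_id=2 -> matches Physics
All 7 rows appear; 1 has NULL course.

SQL:
SELECT a.student, b.title AS course
FROM enrollments a
LEFT JOIN courses b ON a.course_id = b.id

Result:
student | course   
--------+----------
Jack    | NULL     
Dana    | Databases
Ivan    | History  
Grace   | Physics  
Nate    | Databases
Beth    | Physics  
Pete    | Physics  


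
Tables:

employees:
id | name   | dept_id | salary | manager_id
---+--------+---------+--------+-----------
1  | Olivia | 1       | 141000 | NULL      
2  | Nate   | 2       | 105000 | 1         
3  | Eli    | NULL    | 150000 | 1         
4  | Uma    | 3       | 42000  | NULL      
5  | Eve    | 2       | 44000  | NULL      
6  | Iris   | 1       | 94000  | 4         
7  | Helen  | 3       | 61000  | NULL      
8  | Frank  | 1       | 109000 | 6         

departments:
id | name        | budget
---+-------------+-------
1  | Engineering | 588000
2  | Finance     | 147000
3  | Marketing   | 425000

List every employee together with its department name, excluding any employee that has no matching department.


INNER JOIN keeps only employees rows whose dept_id matches an id in departments. Walk through each employee:
  - employee 1 (Olivia): dept_id=1 -> matches Engineering
  - employee 2 (Nate): dept_id=2 -> matches Finance
  - employee 3 (Eli): dept_id=NULL, no match -> dropped
  - employee 4 (Uma): dept_id=3 -> matches Marketing
  - employee 5 (Eve): dept_id=2 -> matches Finance
  - employee 6 (Iris): dept_id=1 -> matches Engineering
  - employee 7 (Helen): dept_id=3 -> matches Marketing
  - employee 8 (Frank): dept_id=1 -> matches Engineering
So 1 of 8 rows is dropped.

SQL:
SELECT a.name, b.name AS department
FROM employees a
INNER JOIN departments b ON a.dept_id = b.id

Result:
name   | department 
-------+------------
Olivia | Engineering
Nate   | Finance    
Uma    | Marketing  
Eve    | Finance    
Iris   | Engineering
Helen  | Marketing  
Frank  | Engineering


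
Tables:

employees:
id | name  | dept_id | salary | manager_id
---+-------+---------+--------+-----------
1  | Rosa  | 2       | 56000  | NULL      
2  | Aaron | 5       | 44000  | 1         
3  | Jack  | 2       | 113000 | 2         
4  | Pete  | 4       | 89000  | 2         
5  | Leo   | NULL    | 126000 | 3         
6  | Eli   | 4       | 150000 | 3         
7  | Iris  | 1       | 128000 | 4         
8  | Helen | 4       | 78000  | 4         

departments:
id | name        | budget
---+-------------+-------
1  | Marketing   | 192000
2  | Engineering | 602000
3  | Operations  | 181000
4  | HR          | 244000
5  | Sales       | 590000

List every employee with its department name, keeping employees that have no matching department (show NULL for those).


LEFT JOIN keeps every row from employees (the left table); where dept_id has no match in departments, the department columns become NULL. Walk through each employee:
  - employee 1 (Rosa): dept_id=2 -> matches Engineering
  - employee 2 (Aaron): dept_id=5 -> matches Sales
  - employee 3 (Jack): dept_id=2 -> matches Engineering
  - employee 4 (Pete): dept_id=4 -> matches HR
  - employee 5 (Leo): dept_id=NULL, no match -> kept with NULL
  - employee 6 (Eli): dept_id=4 -> matches HR
  - employee 7 (Iris): dept_id=1 -> matches Marketing
  - employee 8 (Helen): dept_id=4 -> matches HR
All 8 rows appear; 1 has NULL department.

SQL:
SELECT a.name, b.name AS department
FROM employees a
LEFT JOIN departments b ON a.dept_id = b.id

Result:
name  | department 
------+------------
Rosa  | Engineering
Aaron | Sales      
Jack  | Engineering
Pete  | HR         
Leo   | NULL       
Eli   | HR         
Iris  | Marketing  
Helen | HR         


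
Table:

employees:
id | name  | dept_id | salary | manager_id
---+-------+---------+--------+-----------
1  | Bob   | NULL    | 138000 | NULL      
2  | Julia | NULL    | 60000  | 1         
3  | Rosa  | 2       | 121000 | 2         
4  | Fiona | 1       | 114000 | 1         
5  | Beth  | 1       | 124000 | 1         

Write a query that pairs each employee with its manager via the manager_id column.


This is a self-join: employees is joined to a second copy of itself, matching each row's manager_id to another row's id. Use LEFT JOIN so rows with manager_id=NULL are kept.
  - employee 1 (Bob): manager_id=NULL -> NULL
  - employee 2 (Julia): manager_id=1 -> Bob
  - employee 3 (Rosa): manager_id=2 -> Julia
  - employee 4 (Fiona): manager_id=1 -> Bob
  - employee 5 (Beth): manager_id=1 -> Bob

SQL:
SELECT a.name AS item, b.name AS manager
FROM employees a
LEFT JOIN employees b ON a.manager_id = b.id

Result:
item  | manager
------+--------
Bob   | NULL   
Julia | Bob    
Rosa  | Julia  
Fiona | Bob    
Beth  | Bob    


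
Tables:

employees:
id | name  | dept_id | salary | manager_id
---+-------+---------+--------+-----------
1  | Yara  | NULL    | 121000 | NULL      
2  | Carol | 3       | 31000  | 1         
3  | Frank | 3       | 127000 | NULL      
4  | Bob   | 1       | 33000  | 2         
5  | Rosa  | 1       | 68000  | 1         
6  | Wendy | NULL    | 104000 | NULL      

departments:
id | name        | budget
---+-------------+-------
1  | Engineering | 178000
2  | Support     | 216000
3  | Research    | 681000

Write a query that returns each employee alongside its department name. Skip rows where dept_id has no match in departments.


INNER JOIN keeps only employees rows whose dept_id matches an id in departments. Walk through each employee:
  - employee 1 (Yara): dept_id=NULL, no match -> dropped
  - employee 2 (Carol): dept_id=3 -> matches Research
  - employee 3 (Frank): dept_id=3 -> matches Research
  - employee 4 (Bob): dept_id=1 -> matches Engineering
  - employee 5 (Rosa): dept_id=1 -> matches Engineering
  - employee 6 (Wendy): dept_id=NULL, no match -> dropped
So 2 of 6 rows are dropped.

SQL:
SELECT a.name, b.name AS department
FROM employees a
INNER JOIN departments b ON a.dept_id = b.id

Result:
name  | department 
------+------------
Carol | Research   
Frank | Research   
Bob   | Engineering
Rosa  | Engineering


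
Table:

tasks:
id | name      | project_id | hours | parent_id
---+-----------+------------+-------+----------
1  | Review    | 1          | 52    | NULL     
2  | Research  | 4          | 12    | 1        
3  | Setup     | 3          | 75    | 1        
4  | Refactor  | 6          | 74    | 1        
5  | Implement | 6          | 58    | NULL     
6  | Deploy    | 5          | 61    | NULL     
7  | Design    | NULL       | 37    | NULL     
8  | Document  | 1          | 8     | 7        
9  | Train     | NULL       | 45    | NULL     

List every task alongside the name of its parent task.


This is a self-join: tasks is joined to a second copy of itself, matching each row's parent_id to another row's id. Use LEFT JOIN so rows with parent_id=NULL are kept.
  - task 1 (Review): parent_id=NULL -> NULL
  - task 2 (Research): parent_id=1 -> Review
  - task 3 (Setup): parent_id=1 -> Review
  - task 4 (Refactor): parent_id=1 -> Review
  - task 5 (Implement): parent_id=NULL -> NULL
  - task 6 (Deploy): parent_id=NULL -> NULL
  - task 7 (Design): parent_id=NULL -> NULL
  - task 8 (Document): parent_id=7 -> Design
  - task 9 (Train): parent_id=NULL -> NULL

SQL:
SELECT a.name AS item, b.name AS parent
FROM tasks a
LEFT JOIN tasks b ON a.parent_id = b.id

Result:
item      | parent
----------+-------
Review    | NULL  
Research  | Review
Setup     | Review
Refactor  | Review
Implement | NULL  
Deploy    | NULL  
Design    | NULL  
Document  | Design
Train     | NULL  


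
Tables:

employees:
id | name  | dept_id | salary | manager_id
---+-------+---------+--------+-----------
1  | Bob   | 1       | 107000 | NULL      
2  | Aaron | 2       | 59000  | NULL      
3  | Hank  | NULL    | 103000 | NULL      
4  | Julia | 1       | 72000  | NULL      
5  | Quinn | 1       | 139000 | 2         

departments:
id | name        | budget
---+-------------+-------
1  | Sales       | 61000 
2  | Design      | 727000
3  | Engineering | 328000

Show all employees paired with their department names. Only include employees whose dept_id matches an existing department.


INNER JOIN keeps only employees rows whose dept_id matches an id in departments. Walk through each employee:
  - employee 1 (Bob): dept_id=1 -> matches Sales
  - employee 2 (Aaron): dept_id=2 -> matches Design
  - employee 3 (Hank): dept_id=NULL, no match -> dropped
  - employee 4 (Julia): dept_id=1 -> matches Sales
  - employee 5 (Quinn): dept_id=1 -> matches Sales
So 1 of 5 rows is dropped.

SQL:
SELECT a.name, b.name AS department
FROM employees a
INNER JOIN departments b ON a.dept_id = b.id

Result:
name  | department
------+-----------
Bob   | Sales     
Aaron | Design    
Julia | Sales     
Quinn | Sales     


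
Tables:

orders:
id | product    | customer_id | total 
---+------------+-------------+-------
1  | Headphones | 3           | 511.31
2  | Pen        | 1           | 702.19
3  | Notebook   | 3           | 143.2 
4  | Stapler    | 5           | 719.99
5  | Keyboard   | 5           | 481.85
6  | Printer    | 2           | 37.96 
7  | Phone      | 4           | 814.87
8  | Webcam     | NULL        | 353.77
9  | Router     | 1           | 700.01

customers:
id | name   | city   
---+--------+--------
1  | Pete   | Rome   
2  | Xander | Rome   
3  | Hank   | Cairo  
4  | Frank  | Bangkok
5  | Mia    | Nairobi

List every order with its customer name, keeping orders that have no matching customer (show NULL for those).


LEFT JOIN keeps every row from orders (the left table); where customer_id has no match in customers, the customer columns become NULL. Walk through each order:
  - order 1 (Headphones): customer_id=3 -> matches Hank
  - order 2 (Pen): customer_id=1 -> matches Pete
  - order 3 (Notebook): customer_id=3 -> matches Hank
  - order 4 (Stapler): customer_id=5 -> matches Mia
  - order 5 (Keyboard): customer_id=5 -> matches Mia
  - order 6 (Printer): customer_id=2 -> matches Xander
  - order 7 (Phone): customer_id=4 -> matches Frank
  - order 8 (Webcam): customer_id=NULL, no match -> kept with NULL
  - order 9 (Router): customer_id=1 -> matches Pete
All 9 rows appear; 1 has NULL customer.

SQL:
SELECT a.product, b.name AS customer
FROM orders a
LEFT JOIN customers b ON a.customer_id = b.id

Result:
product    | customer
-----------+---------
Headphones | Hank    
Pen        | Pete    
Notebook   | Hank    
Stapler    | Mia     
Keyboard   | Mia     
Printer    | Xander  
Phone      | Frank   
Webcam     | NULL    
Router     | Pete    


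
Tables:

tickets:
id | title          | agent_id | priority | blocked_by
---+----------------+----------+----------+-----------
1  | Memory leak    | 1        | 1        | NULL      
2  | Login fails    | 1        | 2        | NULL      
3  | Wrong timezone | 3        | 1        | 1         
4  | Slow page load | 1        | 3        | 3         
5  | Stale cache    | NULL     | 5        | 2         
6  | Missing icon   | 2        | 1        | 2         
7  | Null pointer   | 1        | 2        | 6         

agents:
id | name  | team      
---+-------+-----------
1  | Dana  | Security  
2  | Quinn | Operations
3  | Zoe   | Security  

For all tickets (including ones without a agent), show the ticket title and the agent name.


LEFT JOIN keeps every row from tickets (the left table); where agent_id has no match in agents, the agent columns become NULL. Walk through each ticket:
  - ticket 1 (Memory leak): agent_id=1 -> matches Dana
  - ticket 2 (Login fails): agent_id=1 -> matches Dana
  - ticket 3 (Wrong timezone): agent_id=3 -> matches Zoe
  - ticket 4 (Slow page load): agent_id=1 -> matches Dana
  - ticket 5 (Stale cache): agent_id=NULL, no match -> kept with NULL
  - ticket 6 (Missing icon): agent_id=2 -> matches Quinn
  - ticket 7 (Null pointer): agent_id=1 -> matches Dana
All 7 rows appear; 1 has NULL agent.

SQL:
SELECT a.title, b.name AS agent
FROM tickets a
LEFT JOIN agents b ON a.agent_id = b.id

Result:
title          | agent
---------------+------
Memory leak    | Dana 
Login fails    | Dana 
Wrong timezone | Zoe  
Slow page load | Dana 
Stale cache    | NULL 
Missing icon   | Quinn
Null pointer   | Dana 


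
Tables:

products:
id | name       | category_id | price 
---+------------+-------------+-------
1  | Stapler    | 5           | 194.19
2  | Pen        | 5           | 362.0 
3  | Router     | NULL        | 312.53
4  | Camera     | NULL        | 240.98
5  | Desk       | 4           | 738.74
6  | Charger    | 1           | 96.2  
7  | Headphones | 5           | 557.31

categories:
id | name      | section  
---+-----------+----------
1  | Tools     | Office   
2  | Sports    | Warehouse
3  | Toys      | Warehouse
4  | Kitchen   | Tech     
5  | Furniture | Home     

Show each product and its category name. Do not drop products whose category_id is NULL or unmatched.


LEFT JOIN keeps every row from products (the left table); where category_id has no match in categories, the category columns become NULL. Walk through each product:
  - product 1 (Stapler): category_id=5 -> matches Furniture
  - product 2 (Pen): category_id=5 -> matches Furniture
  - product 3 (Router): category_id=NULL, no match -> kept with NULL
  - product 4 (Camera): category_id=NULL, no match -> kept with NULL
  - product 5 (Desk): category_id=4 -> matches Kitchen
  - product 6 (Charger): category_id=1 -> matches Tools
  - product 7 (Headphones): category_id=5 -> matches Furniture
All 7 rows appear; 2 have NULL category.

SQL:
SELECT a.name, b.name AS category
FROM products a
LEFT JOIN categories b ON a.category_id = b.id

Result:
name       | category 
-----------+----------
Stapler    | Furniture
Pen        | Furniture
Router     | NULL     
Camera     | NULL     
Desk       | Kitchen  
Charger    | Tools    
Headphones | Furniture


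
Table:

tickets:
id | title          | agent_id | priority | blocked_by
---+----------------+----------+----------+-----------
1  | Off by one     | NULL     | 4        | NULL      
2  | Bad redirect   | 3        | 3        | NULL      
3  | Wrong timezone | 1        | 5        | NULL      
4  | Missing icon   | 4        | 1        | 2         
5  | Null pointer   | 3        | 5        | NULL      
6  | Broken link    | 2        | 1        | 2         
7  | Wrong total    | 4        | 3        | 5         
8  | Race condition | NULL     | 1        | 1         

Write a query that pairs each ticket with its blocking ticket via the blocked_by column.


This is a self-join: tickets is joined to a second copy of itself, matching each row's blocked_by to another row's id. Use LEFT JOIN so rows with blocked_by=NULL are kept.
  - ticket 1 (Off by one): blocked_by=NULL -> NULL
  - ticket 2 (Bad redirect): blocked_by=NULL -> NULL
  - ticket 3 (Wrong timezone): blocked_by=NULL -> NULL
  - ticket 4 (Missing icon): blocked_by=2 -> Bad redirect
  - ticket 5 (Null pointer): blocked_by=NULL -> NULL
  - ticket 6 (Broken link): blocked_by=2 -> Bad redirect
  - ticket 7 (Wrong total): blocked_by=5 -> Null pointer
  - ticket 8 (Race condition): blocked_by=1 -> Off by one

SQL:
SELECT a.title AS item, b.title AS blocked_by
FROM tickets a
LEFT JOIN tickets b ON a.blocked_by = b.id

Result:
item           | blocked_by  
---------------+-------------
Off by one     | NULL        
Bad redirect   | NULL        
Wrong timezone | NULL        
Missing icon   | Bad redirect
Null pointer   | NULL        
Broken link    | Bad redirect
Wrong total    | Null pointer
Race condition | Off by one  


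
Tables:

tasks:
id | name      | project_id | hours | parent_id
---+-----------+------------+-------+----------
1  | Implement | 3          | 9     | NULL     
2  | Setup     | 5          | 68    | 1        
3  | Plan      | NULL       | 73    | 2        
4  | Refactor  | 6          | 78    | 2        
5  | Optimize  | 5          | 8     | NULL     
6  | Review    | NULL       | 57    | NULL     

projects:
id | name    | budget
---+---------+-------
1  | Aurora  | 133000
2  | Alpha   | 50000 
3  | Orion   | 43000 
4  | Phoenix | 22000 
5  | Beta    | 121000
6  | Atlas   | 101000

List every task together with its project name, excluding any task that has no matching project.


INNER JOIN keeps only tasks rows whose project_id matches an id in projects. Walk through each task:
  - task 1 (Implement): project_id=3 -> matches Orion
  - task 2 (Setup): project_id=5 -> matches Beta
  - task 3 (Plan): project_id=NULL, no match -> dropped
  - task 4 (Refactor): project_id=6 -> matches Atlas
  - task 5 (Optimize): project_id=5 -> matches Beta
  - task 6 (Review): project_id=NULL, no match -> dropped
So 2 of 6 rows are dropped.

SQL:
SELECT a.name, b.name AS project
FROM tasks a
INNER JOIN projects b ON a.project_id = b.id

Result:
name      | project
----------+--------
Implement | Orion  
Setup     | Beta   
Refactor  | Atlas  
Optimize  | Beta   


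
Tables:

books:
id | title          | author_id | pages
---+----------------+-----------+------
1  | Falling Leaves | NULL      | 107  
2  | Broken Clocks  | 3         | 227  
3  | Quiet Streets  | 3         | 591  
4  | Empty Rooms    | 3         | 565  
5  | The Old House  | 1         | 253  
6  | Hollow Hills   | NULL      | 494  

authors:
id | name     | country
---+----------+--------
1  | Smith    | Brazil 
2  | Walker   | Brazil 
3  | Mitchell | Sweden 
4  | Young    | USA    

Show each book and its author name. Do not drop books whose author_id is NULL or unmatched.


LEFT JOIN keeps every row from books (the left table); where author_id has no match in authors, the author columns become NULL. Walk through each book:
  - book 1 (Falling Leaves): author_id=NULL, no match -> kept with NULL
  - book 2 (Broken Clocks): author_id=3 -> matches Mitchell
  - book 3 (Quiet Streets): author_id=3 -> matches Mitchell
  - book 4 (Empty Rooms): author_id=3 -> matches Mitchell
  - book 5 (The Old House): author_id=1 -> matches Smith
  - book 6 (Hollow Hills): author_id=NULL, no match -> kept with NULL
All 6 rows appear; 2 have NULL author.

SQL:
SELECT a.title, b.name AS author
FROM books a
LEFT JOIN authors b ON a.author_id = b.id

Result:
title          | author  
---------------+---------
Falling Leaves | NULL    
Broken Clocks  | Mitchell
Quiet Streets  | Mitchell
Empty Rooms    | Mitchell
The Old House  | Smith   
Hollow Hills   | NULL    


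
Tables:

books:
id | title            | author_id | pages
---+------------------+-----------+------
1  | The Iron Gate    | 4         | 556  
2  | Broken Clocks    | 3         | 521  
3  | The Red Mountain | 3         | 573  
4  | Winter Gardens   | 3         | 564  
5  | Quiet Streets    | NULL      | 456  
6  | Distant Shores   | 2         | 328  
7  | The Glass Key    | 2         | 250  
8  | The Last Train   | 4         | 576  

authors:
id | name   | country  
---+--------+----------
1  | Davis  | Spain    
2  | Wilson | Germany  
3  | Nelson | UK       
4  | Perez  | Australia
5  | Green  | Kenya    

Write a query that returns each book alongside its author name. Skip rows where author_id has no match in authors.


INNER JOIN keeps only books rows whose author_id matches an id in authors. Walk through each book:
  - book 1 (The Iron Gate): author_id=4 -> matches Perez
  - book 2 (Broken Clocks): author_id=3 -> matches Nelson
  - book 3 (The Red Mountain): author_id=3 -> matches Nelson
  - book 4 (Winter Gardens): author_id=3 -> matches Nelson
  - book 5 (Quiet Streets): author_id=NULL, no match -> dropped
  - book 6 (Distant Shores): author_id=2 -> matches Wilson
  - book 7 (The Glass Key): author_id=2 -> matches Wilson
  - book 8 (The Last Train): author_id=4 -> matches Perez
So 1 of 8 rows is dropped.

SQL:
SELECT a.title, b.name AS author
FROM books a
INNER JOIN authors b ON a.author_id = b.id

Result:
title            | author
-----------------+-------
The Iron Gate    | Perez 
Broken Clocks    | Nelson
The Red Mountain | Nelson
Winter Gardens   | Nelson
Distant Shores   | Wilson
The Glass Key    | Wilson
The Last Train   | Perez 


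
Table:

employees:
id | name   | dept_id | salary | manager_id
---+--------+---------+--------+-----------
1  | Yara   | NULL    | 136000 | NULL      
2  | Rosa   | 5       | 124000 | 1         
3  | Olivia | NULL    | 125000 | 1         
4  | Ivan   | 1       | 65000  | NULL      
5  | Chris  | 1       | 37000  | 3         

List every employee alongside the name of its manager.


This is a self-join: employees is joined to a second copy of itself, matching each row's manager_id to another row's id. Use LEFT JOIN so rows with manager_id=NULL are kept.
  - employee 1 (Yara): manager_id=NULL -> NULL
  - employee 2 (Rosa): manager_id=1 -> Yara
  - employee 3 (Olivia): manager_id=1 -> Yara
  - employee 4 (Ivan): manager_id=NULL -> NULL
  - employee 5 (Chris): manager_id=3 -> Olivia

SQL:
SELECT a.name AS item, b.name AS manager
FROM employees a
LEFT JOIN employees b ON a.manager_id = b.id

Result:
item   | manager
-------+--------
Yara   | NULL   
Rosa   | Yara   
Olivia | Yara   
Ivan   | NULL   
Chris  | Olivia 


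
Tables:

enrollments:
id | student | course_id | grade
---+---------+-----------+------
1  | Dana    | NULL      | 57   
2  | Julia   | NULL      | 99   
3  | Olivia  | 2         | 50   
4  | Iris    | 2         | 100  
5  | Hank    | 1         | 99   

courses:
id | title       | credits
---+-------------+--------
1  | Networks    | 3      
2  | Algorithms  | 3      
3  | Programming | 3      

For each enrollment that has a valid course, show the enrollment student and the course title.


INNER JOIN keeps only enrollments rows whose course_id matches an id in courses. Walk through each enrollment:
  - enrollment 1 (Dana): course_id=NULL, no match -> dropped
  - enrollment 2 (Julia): course_id=NULL, no match -> dropped
  - enrollment 3 (Olivia): course_id=2 -> matches Algorithms
  - enrollment 4 (Iris): course_id=2 -> matches Algorithms
  - enrollment 5 (Hank): course_id=1 -> matches Networks
So 2 of 5 rows are dropped.

SQL:
SELECT a.student, b.title AS course
FROM enrollments a
INNER JOIN courses b ON a.course_id = b.id

Result:
student | course    
--------+-----------
Olivia  | Algorithms
Iris    | Algorithms
Hank    | Networks  


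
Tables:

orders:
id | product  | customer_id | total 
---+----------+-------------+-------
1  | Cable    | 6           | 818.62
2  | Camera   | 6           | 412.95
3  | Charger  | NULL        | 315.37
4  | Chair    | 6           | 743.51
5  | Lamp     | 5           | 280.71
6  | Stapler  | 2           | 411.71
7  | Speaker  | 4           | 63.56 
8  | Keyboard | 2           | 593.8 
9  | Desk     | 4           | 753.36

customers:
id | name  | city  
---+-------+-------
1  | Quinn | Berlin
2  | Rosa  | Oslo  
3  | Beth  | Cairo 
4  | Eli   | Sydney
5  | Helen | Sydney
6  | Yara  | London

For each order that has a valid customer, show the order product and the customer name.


INNER JOIN keeps only orders rows whose customer_id matches an id in customers. Walk through each order:
  - order 1 (Cable): customer_id=6 -> matches Yara
  - order 2 (Camera): customer_id=6 -> matches Yara
  - order 3 (Charger): customer_id=NULL, no match -> dropped
  - order 4 (Chair): customer_id=6 -> matches Yara
  - order 5 (Lamp): customer_id=5 -> matches Helen
  - order 6 (Stapler): customer_id=2 -> matches Rosa
  - order 7 (Speaker): customer_id=4 -> matches Eli
  - order 8 (Keyboard): customer_id=2 -> matches Rosa
  - order 9 (Desk): customer_id=4 -> matches Eli
So 1 of 9 rows is dropped.

SQL:
SELECT a.product, b.name AS customer
FROM orders a
INNER JOIN customers b ON a.customer_id = b.id

Result:
product  | customer
---------+---------
Cable    | Yara    
Camera   | Yara    
Chair    | Yara    
Lamp     | Helen   
Stapler  | Rosa    
Speaker  | Eli     
Keyboard | Rosa    
Desk     | Eli     


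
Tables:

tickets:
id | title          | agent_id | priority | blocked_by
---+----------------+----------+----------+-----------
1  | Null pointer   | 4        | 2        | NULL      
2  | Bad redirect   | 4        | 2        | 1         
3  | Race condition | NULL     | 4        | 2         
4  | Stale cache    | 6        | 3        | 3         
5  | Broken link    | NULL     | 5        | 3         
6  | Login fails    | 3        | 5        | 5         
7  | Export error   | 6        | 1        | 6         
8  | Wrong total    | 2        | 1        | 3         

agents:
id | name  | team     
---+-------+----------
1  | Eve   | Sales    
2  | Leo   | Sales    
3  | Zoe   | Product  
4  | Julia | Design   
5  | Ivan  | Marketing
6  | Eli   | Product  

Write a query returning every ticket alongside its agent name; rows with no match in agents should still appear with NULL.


LEFT JOIN keeps every row from tickets (the left table); where agent_id has no match in agents, the agent columns become NULL. Walk through each ticket:
  - ticket 1 (Null pointer): agent_id=4 -> matches Julia
  - ticket 2 (Bad redirect): agent_id=4 -> matches Julia
  - ticket 3 (Race condition): agent_id=NULL, no match -> kept with NULL
  - ticket 4 (Stale cache): agent_id=6 -> matches Eli
  - ticket 5 (Broken link): agent_id=NULL, no match -> kept with NULL
  - ticket 6 (Login fails): agent_id=3 -> matches Zoe
  - ticket 7 (Export error): agent_id=6 -> matches Eli
  - ticket 8 (Wrong total): agent_id=2 -> matches Leo
All 8 rows appear; 2 have NULL agent.

SQL:
SELECT a.title, b.name AS agent
FROM tickets a
LEFT JOIN agents b ON a.agent_id = b.id

Result:
title          | agent
---------------+------
Null pointer   | Julia
Bad redirect   | Julia
Race condition | NULL 
Stale cache    | Eli  
Broken link    | NULL 
Login fails    | Zoe  
Export error   | Eli  
Wrong total    | Leo  


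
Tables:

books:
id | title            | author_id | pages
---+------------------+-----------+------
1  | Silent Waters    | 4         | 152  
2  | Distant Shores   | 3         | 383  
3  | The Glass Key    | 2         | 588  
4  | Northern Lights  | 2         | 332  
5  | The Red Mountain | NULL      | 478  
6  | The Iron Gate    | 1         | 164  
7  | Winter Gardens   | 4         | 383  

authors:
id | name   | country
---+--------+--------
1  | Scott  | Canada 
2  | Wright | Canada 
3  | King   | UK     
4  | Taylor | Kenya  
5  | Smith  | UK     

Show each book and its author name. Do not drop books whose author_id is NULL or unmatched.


LEFT JOIN keeps every row from books (the left table); where author_id has no match in authors, the author columns become NULL. Walk through each book:
  - book 1 (Silent Waters): author_id=4 -> matches Taylor
  - book 2 (Distant Shores): author_id=3 -> matches King
  - book 3 (The Glass Key): author_id=2 -> matches Wright
  - book 4 (Northern Lights): author_id=2 -> matches Wright
  - book 5 (The Red Mountain): author_id=NULL, no match -> kept with NULL
  - book 6 (The Iron Gate): author_id=1 -> matches Scott
  - book 7 (Winter Gardens): author_id=4 -> matches Taylor
All 7 rows appear; 1 has NULL author.

SQL:
SELECT a.title, b.name AS author
FROM books a
LEFT JOIN authors b ON a.author_id = b.id

Result:
title            | author
-----------------+-------
Silent Waters    | Taylor
Distant Shores   | King  
The Glass Key    | Wright
Northern Lights  | Wright
The Red Mountain | NULL  
The Iron Gate    | Scott 
Winter Gardens   | Taylor
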